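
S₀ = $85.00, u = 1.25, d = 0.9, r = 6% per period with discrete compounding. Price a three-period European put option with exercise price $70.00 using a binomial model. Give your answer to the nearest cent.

$1.08

Risk-neutral probability p = (1 + 0.06 − 0.9)/(1.25 − 0.9) = 0.1600/0.3500 = 0.4571
Terminal stock prices: S_uuu = 166, S_uud = 119.5, S_udd = 86.06, S_ddd = 61.97
Terminal payoffs (K − S): max(-96.02, 0) = 0, max(-49.53, 0) = 0, max(-16.06, 0) = 0, max(8.035, 0) = 8.035
Node uu (S = 132.8): V_uu = 1/1.06·[0.4571·0.0000 + 0.5429·0.0000] = 0.0000
Node ud (S = 95.62): V_ud = 1/1.06·[0.4571·0.0000 + 0.5429·0.0000] = 0.0000
Node dd (S = 68.85): V_dd = 1/1.06·[0.4571·0.0000 + 0.5429·8.0350] = 4.1150
Node u (S = 106.2): V_u = 1/1.06·[0.4571·0.0000 + 0.5429·0.0000] = 0.0000
Node d (S = 76.5): V_d = 1/1.06·[0.4571·0.0000 + 0.5429·4.1150] = 2.1074
Node 0 (S = 85): V_0 = 1/1.06·[0.4571·0.0000 + 0.5429·2.1074] = 1.0793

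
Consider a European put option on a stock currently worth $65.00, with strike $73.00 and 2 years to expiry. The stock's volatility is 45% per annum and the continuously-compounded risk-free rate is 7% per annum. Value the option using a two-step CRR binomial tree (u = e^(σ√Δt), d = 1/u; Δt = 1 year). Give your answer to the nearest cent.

CRR parameters: u = e^(σ√Δt) = e^(0.45·√1) = 1.5683, d = 1/u = 0.6376
Per-period rate: rΔt = 0.07·1 = 0.07, so R = e^0.07 = 1.0725
Risk-neutral probability p = (e^0.07 − 0.6376)/(1.5683 − 0.6376) = 0.4349/0.9307 = 0.4673
Terminal stock prices: S_uu = 159.9, S_ud = 65, S_dd = 26.43
Terminal payoffs (K − S): max(-86.87, 0) = 0, max(8, 0) = 8, max(46.57, 0) = 46.57
Node u (S = 101.9): V_u = e^(−0.07)·[0.4673·0.0000 + 0.5327·8.0000] = 3.9737
Node d (S = 41.45): V_d = e^(−0.07)·[0.4673·8.0000 + 0.5327·46.5730] = 26.6189
Node 0 (S = 65): V_0 = e^(−0.07)·[0.4673·3.9737 + 0.5327·26.6189] = 14.9533

$14.95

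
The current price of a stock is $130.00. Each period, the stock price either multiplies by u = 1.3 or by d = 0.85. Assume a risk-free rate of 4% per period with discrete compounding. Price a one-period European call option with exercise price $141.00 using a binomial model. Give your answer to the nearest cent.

Risk-neutral probability p = (1 + 0.04 − 0.85)/(1.3 − 0.85) = 0.1900/0.4500 = 0.4222
Terminal stock prices: S_u = 169, S_d = 110.5
Terminal payoffs (S − K): max(28, 0) = 28, max(-30.5, 0) = 0
Node 0 (S = 130): V_0 = 1/1.04·[0.4222·28.0000 + 0.5778·0.0000] = 11.3675

$11.37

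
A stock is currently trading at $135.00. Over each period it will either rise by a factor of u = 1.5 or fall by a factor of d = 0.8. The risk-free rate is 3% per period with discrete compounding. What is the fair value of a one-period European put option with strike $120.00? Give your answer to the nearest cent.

Risk-neutral probability p = (1 + 0.03 − 0.8)/(1.5 − 0.8) = 0.2300/0.7000 = 0.3286
Terminal stock prices: S_u = 202.5, S_d = 108
Terminal payoffs (K − S): max(-82.5, 0) = 0, max(12, 0) = 12
Node 0 (S = 135): V_0 = 1/1.03·[0.3286·0.0000 + 0.6714·12.0000] = 7.8225

$7.82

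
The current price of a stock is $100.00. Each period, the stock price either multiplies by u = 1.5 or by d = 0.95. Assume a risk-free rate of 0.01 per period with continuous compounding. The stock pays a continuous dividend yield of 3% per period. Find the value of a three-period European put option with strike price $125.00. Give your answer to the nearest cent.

$32.16

Per-period risk-free factor R = e^0.01 = 1.0101; dividend-adjusted growth = e^(0.01−0.03) = 0.9802.
Risk-neutral probability p = (0.9802 − 0.95)/(1.5 − 0.95) = 0.0302/0.5500 = 0.0549
Terminal stock prices: S_uuu = 337.5, S_uud = 213.8, S_udd = 135.4, S_ddd = 85.74
Terminal payoffs (K − S): max(-212.5, 0) = 0, max(-88.75, 0) = 0, max(-10.38, 0) = 0, max(39.26, 0) = 39.26
Node uu (S = 225): V_uu = e^(−0.01)·[0.0549·0.0000 + 0.9451·0.0000] = 0.0000
Node ud (S = 142.5): V_ud = e^(−0.01)·[0.0549·0.0000 + 0.9451·0.0000] = 0.0000
Node dd (S = 90.25): V_dd = e^(−0.01)·[0.0549·0.0000 + 0.9451·39.2625] = 36.7375
Node u (S = 150): V_u = e^(−0.01)·[0.0549·0.0000 + 0.9451·0.0000] = 0.0000
Node d (S = 95): V_d = e^(−0.01)·[0.0549·0.0000 + 0.9451·36.7375] = 34.3749
Node 0 (S = 100): V_0 = e^(−0.01)·[0.0549·0.0000 + 0.9451·34.3749] = 32.1642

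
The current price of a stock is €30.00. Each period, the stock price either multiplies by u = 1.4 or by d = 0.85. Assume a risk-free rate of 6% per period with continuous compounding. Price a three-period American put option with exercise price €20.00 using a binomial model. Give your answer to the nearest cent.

Risk-neutral probability p = (e^0.06 − 0.85)/(1.4 − 0.85) = 0.2118/0.5500 = 0.3852
Terminal stock prices: S_uuu = 82.32, S_uud = 49.98, S_udd = 30.34, S_ddd = 18.42
Terminal payoffs (K − S): max(-62.32, 0) = 0, max(-29.98, 0) = 0, max(-10.34, 0) = 0, max(1.576, 0) = 1.576
Node uu (S = 58.8): continuation = e^(−0.06)·[0.3852·0.0000 + 0.6148·0.0000] = 0.0000; exercise value = 0.0000 ≤ continuation, so V_uu = 0.0000
Node ud (S = 35.7): continuation = e^(−0.06)·[0.3852·0.0000 + 0.6148·0.0000] = 0.0000; exercise value = 0.0000 ≤ continuation, so V_ud = 0.0000
Node dd (S = 21.67): continuation = e^(−0.06)·[0.3852·0.0000 + 0.6148·1.5763] = 0.9127; exercise value = 0.0000 ≤ continuation, so V_dd = 0.9127
Node u (S = 42): continuation = e^(−0.06)·[0.3852·0.0000 + 0.6148·0.0000] = 0.0000; exercise value = 0.0000 ≤ continuation, so V_u = 0.0000
Node d (S = 25.5): continuation = e^(−0.06)·[0.3852·0.0000 + 0.6148·0.9127] = 0.5285; exercise value = 0.0000 ≤ continuation, so V_d = 0.5285
Node 0 (S = 30): continuation = e^(−0.06)·[0.3852·0.0000 + 0.6148·0.5285] = 0.3060; exercise value = 0.0000 ≤ continuation, so V_0 = 0.3060

€0.31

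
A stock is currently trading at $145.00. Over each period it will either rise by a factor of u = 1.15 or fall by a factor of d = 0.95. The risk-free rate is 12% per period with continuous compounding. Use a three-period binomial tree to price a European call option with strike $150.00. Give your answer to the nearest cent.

Risk-neutral probability p = (e^0.12 − 0.95)/(1.15 − 0.95) = 0.1775/0.2000 = 0.8875
Terminal stock prices: S_uuu = 220.5, S_uud = 182.2, S_udd = 150.5, S_ddd = 124.3
Terminal payoffs (S − K): max(70.53, 0) = 70.53, max(32.17, 0) = 32.17, max(0.4919, 0) = 0.4919, max(-25.68, 0) = 0
Node uu (S = 191.8): V_uu = e^(−0.12)·[0.8875·70.5269 + 0.1125·32.1744] = 58.7244
Node ud (S = 158.4): V_ud = e^(−0.12)·[0.8875·32.1744 + 0.1125·0.4919] = 25.3744
Node dd (S = 130.9): V_dd = e^(−0.12)·[0.8875·0.4919 + 0.1125·0.0000] = 0.3872
Node u (S = 166.8): V_u = e^(−0.12)·[0.8875·58.7244 + 0.1125·25.3744] = 48.7558
Node d (S = 137.8): V_d = e^(−0.12)·[0.8875·25.3744 + 0.1125·0.3872] = 20.0116
Node 0 (S = 145): V_0 = e^(−0.12)·[0.8875·48.7558 + 0.1125·20.0116] = 40.3741

$40.37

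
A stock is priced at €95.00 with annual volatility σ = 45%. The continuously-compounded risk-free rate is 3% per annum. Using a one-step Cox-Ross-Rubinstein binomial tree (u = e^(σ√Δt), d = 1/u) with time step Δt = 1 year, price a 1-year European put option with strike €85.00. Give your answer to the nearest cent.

€13.70

CRR parameters: u = e^(σ√Δt) = e^(0.45·√1) = 1.5683, d = 1/u = 0.6376
Per-period rate: rΔt = 0.03·1 = 0.03, so R = e^0.03 = 1.0305
Risk-neutral probability p = (e^0.03 − 0.6376)/(1.5683 − 0.6376) = 0.3928/0.9307 = 0.4221
Terminal stock prices: S_u = 149, S_d = 60.57
Terminal payoffs (K − S): max(-63.99, 0) = 0, max(24.43, 0) = 24.43
Node 0 (S = 95): V_0 = e^(−0.03)·[0.4221·0.0000 + 0.5779·24.4253] = 13.6986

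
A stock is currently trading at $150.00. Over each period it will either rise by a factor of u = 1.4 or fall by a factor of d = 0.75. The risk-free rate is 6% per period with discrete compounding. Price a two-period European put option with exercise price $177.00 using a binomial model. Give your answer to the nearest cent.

Risk-neutral probability p = (1 + 0.06 − 0.75)/(1.4 − 0.75) = 0.3100/0.6500 = 0.4769
Terminal stock prices: S_uu = 294, S_ud = 157.5, S_dd = 84.38
Terminal payoffs (K − S): max(-117, 0) = 0, max(19.5, 0) = 19.5, max(92.62, 0) = 92.62
Node u (S = 210): V_u = 1/1.06·[0.4769·0.0000 + 0.5231·19.5000] = 9.6226
Node d (S = 112.5): V_d = 1/1.06·[0.4769·19.5000 + 0.5231·92.6250] = 54.4811
Node 0 (S = 150): V_0 = 1/1.06·[0.4769·9.6226 + 0.5231·54.4811] = 31.2142

$31.21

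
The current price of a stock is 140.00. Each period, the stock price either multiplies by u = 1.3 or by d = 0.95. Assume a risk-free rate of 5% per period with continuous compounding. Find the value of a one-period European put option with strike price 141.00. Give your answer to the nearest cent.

5.41

Risk-neutral probability p = (e^0.05 − 0.95)/(1.3 − 0.95) = 0.1013/0.3500 = 0.2893
Terminal stock prices: S_u = 182, S_d = 133
Terminal payoffs (K − S): max(-41, 0) = 0, max(8, 0) = 8
Node 0 (S = 140): V_0 = e^(−0.05)·[0.2893·0.0000 + 0.7107·8.0000] = 5.4080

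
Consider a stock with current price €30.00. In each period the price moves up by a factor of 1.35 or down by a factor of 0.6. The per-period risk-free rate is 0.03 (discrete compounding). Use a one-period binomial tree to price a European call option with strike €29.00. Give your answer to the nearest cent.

€6.40

Risk-neutral probability p = (1 + 0.03 − 0.6)/(1.35 − 0.6) = 0.4300/0.7500 = 0.5733
Terminal stock prices: S_u = 40.5, S_d = 18
Terminal payoffs (S − K): max(11.5, 0) = 11.5, max(-11, 0) = 0
Node 0 (S = 30): V_0 = 1/1.03·[0.5733·11.5000 + 0.4267·0.0000] = 6.4013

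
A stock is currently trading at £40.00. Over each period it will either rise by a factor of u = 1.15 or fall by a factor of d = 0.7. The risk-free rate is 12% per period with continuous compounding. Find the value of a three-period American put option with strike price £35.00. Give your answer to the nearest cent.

£0.42

Risk-neutral probability p = (e^0.12 − 0.7)/(1.15 − 0.7) = 0.4275/0.4500 = 0.9500
Terminal stock prices: S_uuu = 60.83, S_uud = 37.03, S_udd = 22.54, S_ddd = 13.72
Terminal payoffs (K − S): max(-25.83, 0) = 0, max(-2.03, 0) = 0, max(12.46, 0) = 12.46, max(21.28, 0) = 21.28
Node uu (S = 52.9): continuation = e^(−0.12)·[0.9500·0.0000 + 0.0500·0.0000] = 0.0000; exercise value = 0.0000 ≤ continuation, so V_uu = 0.0000
Node ud (S = 32.2): continuation = e^(−0.12)·[0.9500·0.0000 + 0.0500·12.4600] = 0.5526; exercise value = 2.8000 > continuation, so V_ud = 2.8000 (exercise)
Node dd (S = 19.6): continuation = e^(−0.12)·[0.9500·12.4600 + 0.0500·21.2800] = 11.4422; exercise value = 15.4000 > continuation, so V_dd = 15.4000 (exercise)
Node u (S = 46): continuation = e^(−0.12)·[0.9500·0.0000 + 0.0500·2.8000] = 0.1242; exercise value = 0.0000 ≤ continuation, so V_u = 0.1242
Node d (S = 28): continuation = e^(−0.12)·[0.9500·2.8000 + 0.0500·15.4000] = 3.0422; exercise value = 7.0000 > continuation, so V_d = 7.0000 (exercise)
Node 0 (S = 40): continuation = e^(−0.12)·[0.9500·0.1242 + 0.0500·7.0000] = 0.4151; exercise value = 0.0000 ≤ continuation, so V_0 = 0.4151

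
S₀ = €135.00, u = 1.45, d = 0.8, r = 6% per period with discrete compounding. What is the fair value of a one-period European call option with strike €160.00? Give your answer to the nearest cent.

Risk-neutral probability p = (1 + 0.06 − 0.8)/(1.45 − 0.8) = 0.2600/0.6500 = 0.4000
Terminal stock prices: S_u = 195.8, S_d = 108
Terminal payoffs (S − K): max(35.75, 0) = 35.75, max(-52, 0) = 0
Node 0 (S = 135): V_0 = 1/1.06·[0.4000·35.7500 + 0.6000·0.0000] = 13.4906

€13.49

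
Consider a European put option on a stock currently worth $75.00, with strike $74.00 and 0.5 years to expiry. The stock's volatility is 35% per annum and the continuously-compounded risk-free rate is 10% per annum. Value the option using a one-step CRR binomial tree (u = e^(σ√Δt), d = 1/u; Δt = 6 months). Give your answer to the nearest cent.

$6.74

CRR parameters: u = e^(σ√Δt) = e^(0.35·√0.5) = 1.2808, d = 1/u = 0.7808
Per-period rate: rΔt = 0.1·0.5 = 0.05, so R = e^0.05 = 1.0513
Risk-neutral probability p = (e^0.05 − 0.7808)/(1.2808 − 0.7808) = 0.2705/0.5000 = 0.5410
Terminal stock prices: S_u = 96.06, S_d = 58.56
Terminal payoffs (K − S): max(-22.06, 0) = 0, max(15.44, 0) = 15.44
Node 0 (S = 75): V_0 = e^(−0.05)·[0.5410·0.0000 + 0.4590·15.4430] = 6.7430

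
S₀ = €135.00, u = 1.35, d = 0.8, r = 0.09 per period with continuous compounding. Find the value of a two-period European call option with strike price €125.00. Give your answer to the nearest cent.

Risk-neutral probability p = (e^0.09 − 0.8)/(1.35 − 0.8) = 0.2942/0.5500 = 0.5349
Terminal stock prices: S_uu = 246, S_ud = 145.8, S_dd = 86.4
Terminal payoffs (S − K): max(121, 0) = 121, max(20.8, 0) = 20.8, max(-38.6, 0) = 0
Node u (S = 182.2): V_u = e^(−0.09)·[0.5349·121.0375 + 0.4651·20.8000] = 68.0086
Node d (S = 108): V_d = e^(−0.09)·[0.5349·20.8000 + 0.4651·0.0000] = 10.1676
Node 0 (S = 135): V_0 = e^(−0.09)·[0.5349·68.0086 + 0.4651·10.1676] = 37.5668

€37.57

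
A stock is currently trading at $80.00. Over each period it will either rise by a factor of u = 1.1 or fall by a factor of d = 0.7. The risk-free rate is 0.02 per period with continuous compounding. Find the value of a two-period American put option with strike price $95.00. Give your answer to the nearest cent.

Risk-neutral probability p = (e^0.02 − 0.7)/(1.1 − 0.7) = 0.3202/0.4000 = 0.8005
Terminal stock prices: S_uu = 96.8, S_ud = 61.6, S_dd = 39.2
Terminal payoffs (K − S): max(-1.8, 0) = 0, max(33.4, 0) = 33.4, max(55.8, 0) = 55.8
Node u (S = 88): continuation = e^(−0.02)·[0.8005·0.0000 + 0.1995·33.4000] = 6.5312; exercise value = 7.0000 > continuation, so V_u = 7.0000 (exercise)
Node d (S = 56): continuation = e^(−0.02)·[0.8005·33.4000 + 0.1995·55.8000] = 37.1189; exercise value = 39.0000 > continuation, so V_d = 39.0000 (exercise)
Node 0 (S = 80): continuation = e^(−0.02)·[0.8005·7.0000 + 0.1995·39.0000] = 13.1189; exercise value = 15.0000 > continuation, so V_0 = 15.0000 (exercise)

$15.00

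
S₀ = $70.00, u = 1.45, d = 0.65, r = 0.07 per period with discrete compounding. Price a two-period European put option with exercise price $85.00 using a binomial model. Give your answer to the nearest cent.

Risk-neutral probability p = (1 + 0.07 − 0.65)/(1.45 − 0.65) = 0.4200/0.8000 = 0.5250
Terminal stock prices: S_uu = 147.2, S_ud = 65.98, S_dd = 29.58
Terminal payoffs (K − S): max(-62.18, 0) = 0, max(19.02, 0) = 19.02, max(55.42, 0) = 55.42
Node u (S = 101.5): V_u = 1/1.07·[0.5250·0.0000 + 0.4750·19.0250] = 8.4457
Node d (S = 45.5): V_d = 1/1.07·[0.5250·19.0250 + 0.4750·55.4250] = 33.9393
Node 0 (S = 70): V_0 = 1/1.07·[0.5250·8.4457 + 0.4750·33.9393] = 19.2104

$19.21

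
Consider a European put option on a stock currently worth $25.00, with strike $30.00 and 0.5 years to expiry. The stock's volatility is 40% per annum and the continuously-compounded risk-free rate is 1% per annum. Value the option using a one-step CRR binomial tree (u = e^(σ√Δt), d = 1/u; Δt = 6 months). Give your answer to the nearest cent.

$6.23

CRR parameters: u = e^(σ√Δt) = e^(0.4·√0.5) = 1.3269, d = 1/u = 0.7536
Per-period rate: rΔt = 0.01·0.5 = 0.005, so R = e^0.005 = 1.0050
Risk-neutral probability p = (e^0.005 − 0.7536)/(1.3269 − 0.7536) = 0.2514/0.5733 = 0.4385
Terminal stock prices: S_u = 33.17, S_d = 18.84
Terminal payoffs (K − S): max(-3.172, 0) = 0, max(11.16, 0) = 11.16
Node 0 (S = 25): V_0 = e^(−0.005)·[0.4385·0.0000 + 0.5615·11.1590] = 6.2345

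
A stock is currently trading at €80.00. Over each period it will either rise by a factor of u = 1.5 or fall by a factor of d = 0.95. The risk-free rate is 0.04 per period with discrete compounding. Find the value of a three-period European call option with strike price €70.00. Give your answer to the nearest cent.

Risk-neutral probability p = (1 + 0.04 − 0.95)/(1.5 − 0.95) = 0.0900/0.5500 = 0.1636
Terminal stock prices: S_uuu = 270, S_uud = 171, S_udd = 108.3, S_ddd = 68.59
Terminal payoffs (S − K): max(200, 0) = 200, max(101, 0) = 101, max(38.3, 0) = 38.3, max(-1.41, 0) = 0
Node uu (S = 180): V_uu = 1/1.04·[0.1636·200.0000 + 0.8364·101.0000] = 112.6923
Node ud (S = 114): V_ud = 1/1.04·[0.1636·101.0000 + 0.8364·38.3000] = 46.6923
Node dd (S = 72.2): V_dd = 1/1.04·[0.1636·38.3000 + 0.8364·0.0000] = 6.0262
Node u (S = 120): V_u = 1/1.04·[0.1636·112.6923 + 0.8364·46.6923] = 55.2811
Node d (S = 76): V_d = 1/1.04·[0.1636·46.6923 + 0.8364·6.0262] = 12.1930
Node 0 (S = 80): V_0 = 1/1.04·[0.1636·55.2811 + 0.8364·12.1930] = 18.5036

€18.50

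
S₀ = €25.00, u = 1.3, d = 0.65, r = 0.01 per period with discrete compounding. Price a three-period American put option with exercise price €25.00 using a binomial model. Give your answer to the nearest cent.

€5.23

Risk-neutral probability p = (1 + 0.01 − 0.65)/(1.3 − 0.65) = 0.3600/0.6500 = 0.5538
Terminal stock prices: S_uuu = 54.93, S_uud = 27.46, S_udd = 13.73, S_ddd = 6.866
Terminal payoffs (K − S): max(-29.93, 0) = 0, max(-2.463, 0) = 0, max(11.27, 0) = 11.27, max(18.13, 0) = 18.13
Node uu (S = 42.25): continuation = 1/1.01·[0.5538·0.0000 + 0.4462·0.0000] = 0.0000; exercise value = 0.0000 ≤ continuation, so V_uu = 0.0000
Node ud (S = 21.12): continuation = 1/1.01·[0.5538·0.0000 + 0.4462·11.2687] = 4.9778; exercise value = 3.8750 ≤ continuation, so V_ud = 4.9778
Node dd (S = 10.56): continuation = 1/1.01·[0.5538·11.2687 + 0.4462·18.1344] = 14.1900; exercise value = 14.4375 > continuation, so V_dd = 14.4375 (exercise)
Node u (S = 32.5): continuation = 1/1.01·[0.5538·0.0000 + 0.4462·4.9778] = 2.1989; exercise value = 0.0000 ≤ continuation, so V_u = 2.1989
Node d (S = 16.25): continuation = 1/1.01·[0.5538·4.9778 + 0.4462·14.4375] = 9.1072; exercise value = 8.7500 ≤ continuation, so V_d = 9.1072
Node 0 (S = 25): continuation = 1/1.01·[0.5538·2.1989 + 0.4462·9.1072] = 5.2288; exercise value = 0.0000 ≤ continuation, so V_0 = 5.2288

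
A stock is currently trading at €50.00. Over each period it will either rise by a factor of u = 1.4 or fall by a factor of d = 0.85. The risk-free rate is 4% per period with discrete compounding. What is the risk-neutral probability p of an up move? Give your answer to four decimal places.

p = 0.3455

Risk-neutral probability p = (1 + 0.04 − 0.85)/(1.4 − 0.85) = 0.1900/0.5500 = 0.3455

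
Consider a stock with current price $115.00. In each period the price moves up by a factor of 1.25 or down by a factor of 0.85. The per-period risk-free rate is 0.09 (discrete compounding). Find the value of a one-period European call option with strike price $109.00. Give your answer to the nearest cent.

Risk-neutral probability p = (1 + 0.09 − 0.85)/(1.25 − 0.85) = 0.2400/0.4000 = 0.6000
Terminal stock prices: S_u = 143.8, S_d = 97.75
Terminal payoffs (S − K): max(34.75, 0) = 34.75, max(-11.25, 0) = 0
Node 0 (S = 115): V_0 = 1/1.09·[0.6000·34.7500 + 0.4000·0.0000] = 19.1284

$19.13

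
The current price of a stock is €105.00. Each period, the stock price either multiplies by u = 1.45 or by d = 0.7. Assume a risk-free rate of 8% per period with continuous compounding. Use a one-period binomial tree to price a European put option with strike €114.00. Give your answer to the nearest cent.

Risk-neutral probability p = (e^0.08 − 0.7)/(1.45 − 0.7) = 0.3833/0.7500 = 0.5110
Terminal stock prices: S_u = 152.2, S_d = 73.5
Terminal payoffs (K − S): max(-38.25, 0) = 0, max(40.5, 0) = 40.5
Node 0 (S = 105): V_0 = e^(−0.08)·[0.5110·0.0000 + 0.4890·40.5000] = 18.2800

€18.28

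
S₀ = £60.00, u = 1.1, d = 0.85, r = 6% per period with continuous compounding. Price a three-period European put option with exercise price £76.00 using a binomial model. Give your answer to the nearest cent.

Risk-neutral probability p = (e^0.06 − 0.85)/(1.1 − 0.85) = 0.2118/0.2500 = 0.8473
Terminal stock prices: S_uuu = 79.86, S_uud = 61.71, S_udd = 47.68, S_ddd = 36.85
Terminal payoffs (K − S): max(-3.86, 0) = 0, max(14.29, 0) = 14.29, max(28.32, 0) = 28.32, max(39.15, 0) = 39.15
Node uu (S = 72.6): V_uu = e^(−0.06)·[0.8473·0.0000 + 0.1527·14.2900] = 2.0544
Node ud (S = 56.1): V_ud = e^(−0.06)·[0.8473·14.2900 + 0.1527·28.3150] = 15.4741
Node dd (S = 43.35): V_dd = e^(−0.06)·[0.8473·28.3150 + 0.1527·39.1525] = 28.2241
Node u (S = 66): V_u = e^(−0.06)·[0.8473·2.0544 + 0.1527·15.4741] = 3.8640
Node d (S = 51): V_d = e^(−0.06)·[0.8473·15.4741 + 0.1527·28.2241] = 16.4060
Node 0 (S = 60): V_0 = e^(−0.06)·[0.8473·3.8640 + 0.1527·16.4060] = 5.4421

£5.44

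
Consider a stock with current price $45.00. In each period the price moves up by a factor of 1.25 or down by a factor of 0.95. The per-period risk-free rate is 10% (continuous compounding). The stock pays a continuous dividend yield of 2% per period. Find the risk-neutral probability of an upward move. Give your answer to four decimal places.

Per-period risk-free factor R = e^0.1 = 1.1052; dividend-adjusted growth = e^(0.1−0.02) = 1.0833.
Risk-neutral probability p = (1.0833 − 0.95)/(1.25 − 0.95) = 0.1333/0.3000 = 0.4443

p = 0.4443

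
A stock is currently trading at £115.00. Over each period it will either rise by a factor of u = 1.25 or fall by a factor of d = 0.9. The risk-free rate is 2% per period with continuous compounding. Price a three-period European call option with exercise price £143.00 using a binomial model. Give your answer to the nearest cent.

Risk-neutral probability p = (e^0.02 − 0.9)/(1.25 − 0.9) = 0.1202/0.3500 = 0.3434
Terminal stock prices: S_uuu = 224.6, S_uud = 161.7, S_udd = 116.4, S_ddd = 83.84
Terminal payoffs (S − K): max(81.61, 0) = 81.61, max(18.72, 0) = 18.72, max(-26.56, 0) = 0, max(-59.16, 0) = 0
Node uu (S = 179.7): V_uu = e^(−0.02)·[0.3434·81.6094 + 0.6566·18.7188] = 39.5191
Node ud (S = 129.4): V_ud = e^(−0.02)·[0.3434·18.7188 + 0.6566·0.0000] = 6.3013
Node dd (S = 93.15): V_dd = e^(−0.02)·[0.3434·0.0000 + 0.6566·0.0000] = 0.0000
Node u (S = 143.8): V_u = e^(−0.02)·[0.3434·39.5191 + 0.6566·6.3013] = 17.3587
Node d (S = 103.5): V_d = e^(−0.02)·[0.3434·6.3013 + 0.6566·0.0000] = 2.1212
Node 0 (S = 115): V_0 = e^(−0.02)·[0.3434·17.3587 + 0.6566·2.1212] = 7.2087

£7.21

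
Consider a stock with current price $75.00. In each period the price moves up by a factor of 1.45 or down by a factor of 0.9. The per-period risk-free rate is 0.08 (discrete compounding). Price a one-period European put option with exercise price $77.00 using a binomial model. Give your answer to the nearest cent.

$5.92

Risk-neutral probability p = (1 + 0.08 − 0.9)/(1.45 − 0.9) = 0.1800/0.5500 = 0.3273
Terminal stock prices: S_u = 108.8, S_d = 67.5
Terminal payoffs (K − S): max(-31.75, 0) = 0, max(9.5, 0) = 9.5
Node 0 (S = 75): V_0 = 1/1.08·[0.3273·0.0000 + 0.6727·9.5000] = 5.9175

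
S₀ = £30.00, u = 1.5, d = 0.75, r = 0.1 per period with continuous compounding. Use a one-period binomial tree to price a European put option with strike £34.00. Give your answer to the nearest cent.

£5.48

Risk-neutral probability p = (e^0.1 − 0.75)/(1.5 − 0.75) = 0.3552/0.7500 = 0.4736
Terminal stock prices: S_u = 45, S_d = 22.5
Terminal payoffs (K − S): max(-11, 0) = 0, max(11.5, 0) = 11.5
Node 0 (S = 30): V_0 = e^(−0.1)·[0.4736·0.0000 + 0.5264·11.5000] = 5.4779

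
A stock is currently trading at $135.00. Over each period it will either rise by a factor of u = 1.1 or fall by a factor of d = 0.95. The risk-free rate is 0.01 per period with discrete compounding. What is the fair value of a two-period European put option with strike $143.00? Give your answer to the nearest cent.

$8.37

Risk-neutral probability p = (1 + 0.01 − 0.95)/(1.1 − 0.95) = 0.0600/0.1500 = 0.4000
Terminal stock prices: S_uu = 163.4, S_ud = 141.1, S_dd = 121.8
Terminal payoffs (K − S): max(-20.35, 0) = 0, max(1.925, 0) = 1.925, max(21.16, 0) = 21.16
Node u (S = 148.5): V_u = 1/1.01·[0.4000·0.0000 + 0.6000·1.9250] = 1.1436
Node d (S = 128.2): V_d = 1/1.01·[0.4000·1.9250 + 0.6000·21.1625] = 13.3342
Node 0 (S = 135): V_0 = 1/1.01·[0.4000·1.1436 + 0.6000·13.3342] = 8.3742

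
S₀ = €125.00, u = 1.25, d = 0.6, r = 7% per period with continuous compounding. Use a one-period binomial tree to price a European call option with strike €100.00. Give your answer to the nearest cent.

Risk-neutral probability p = (e^0.07 − 0.6)/(1.25 − 0.6) = 0.4725/0.6500 = 0.7269
Terminal stock prices: S_u = 156.2, S_d = 75
Terminal payoffs (S − K): max(56.25, 0) = 56.25, max(-25, 0) = 0
Node 0 (S = 125): V_0 = e^(−0.07)·[0.7269·56.2500 + 0.2731·0.0000] = 38.1257

€38.13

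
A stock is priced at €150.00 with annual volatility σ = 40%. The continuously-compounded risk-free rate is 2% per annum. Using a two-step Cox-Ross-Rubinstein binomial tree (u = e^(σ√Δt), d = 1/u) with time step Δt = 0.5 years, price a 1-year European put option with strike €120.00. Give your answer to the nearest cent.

CRR parameters: u = e^(σ√Δt) = e^(0.4·√0.5) = 1.3269, d = 1/u = 0.7536
Per-period rate: rΔt = 0.02·0.5 = 0.01, so R = e^0.01 = 1.0101
Risk-neutral probability p = (e^0.01 − 0.7536)/(1.3269 − 0.7536) = 0.2564/0.5733 = 0.4473
Terminal stock prices: S_uu = 264.1, S_ud = 150, S_dd = 85.2
Terminal payoffs (K − S): max(-144.1, 0) = 0, max(-30, 0) = 0, max(34.8, 0) = 34.8
Node u (S = 199): V_u = e^(−0.01)·[0.4473·0.0000 + 0.5527·0.0000] = 0.0000
Node d (S = 113): V_d = e^(−0.01)·[0.4473·0.0000 + 0.5527·34.8044] = 19.0454
Node 0 (S = 150): V_0 = e^(−0.01)·[0.4473·0.0000 + 0.5527·19.0454] = 10.4219

€10.42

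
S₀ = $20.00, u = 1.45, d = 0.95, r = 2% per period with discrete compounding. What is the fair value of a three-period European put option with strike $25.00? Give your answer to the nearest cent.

Risk-neutral probability p = (1 + 0.02 − 0.95)/(1.45 − 0.95) = 0.0700/0.5000 = 0.1400
Terminal stock prices: S_uuu = 60.97, S_uud = 39.95, S_udd = 26.17, S_ddd = 17.15
Terminal payoffs (K − S): max(-35.97, 0) = 0, max(-14.95, 0) = 0, max(-1.172, 0) = 0, max(7.853, 0) = 7.853
Node uu (S = 42.05): V_uu = 1/1.02·[0.1400·0.0000 + 0.8600·0.0000] = 0.0000
Node ud (S = 27.55): V_ud = 1/1.02·[0.1400·0.0000 + 0.8600·0.0000] = 0.0000
Node dd (S = 18.05): V_dd = 1/1.02·[0.1400·0.0000 + 0.8600·7.8525] = 6.6207
Node u (S = 29): V_u = 1/1.02·[0.1400·0.0000 + 0.8600·0.0000] = 0.0000
Node d (S = 19): V_d = 1/1.02·[0.1400·0.0000 + 0.8600·6.6207] = 5.5822
Node 0 (S = 20): V_0 = 1/1.02·[0.1400·0.0000 + 0.8600·5.5822] = 4.7066

$4.71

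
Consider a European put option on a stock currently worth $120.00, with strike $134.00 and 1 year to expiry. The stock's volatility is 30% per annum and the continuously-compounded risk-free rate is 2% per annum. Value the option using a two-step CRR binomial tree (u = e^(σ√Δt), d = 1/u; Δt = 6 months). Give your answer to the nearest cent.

$22.08

CRR parameters: u = e^(σ√Δt) = e^(0.3·√0.5) = 1.2363, d = 1/u = 0.8089
Per-period rate: rΔt = 0.02·0.5 = 0.01, so R = e^0.01 = 1.0101
Risk-neutral probability p = (e^0.01 − 0.8089)/(1.2363 − 0.8089) = 0.2012/0.4275 = 0.4707
Terminal stock prices: S_uu = 183.4, S_ud = 120, S_dd = 78.51
Terminal payoffs (K − S): max(-49.42, 0) = 0, max(14, 0) = 14, max(55.49, 0) = 55.49
Node u (S = 148.4): V_u = e^(−0.01)·[0.4707·0.0000 + 0.5293·14.0000] = 7.3368
Node d (S = 97.06): V_d = e^(−0.01)·[0.4707·14.0000 + 0.5293·55.4899] = 35.6037
Node 0 (S = 120): V_0 = e^(−0.01)·[0.4707·7.3368 + 0.5293·35.6037] = 22.0773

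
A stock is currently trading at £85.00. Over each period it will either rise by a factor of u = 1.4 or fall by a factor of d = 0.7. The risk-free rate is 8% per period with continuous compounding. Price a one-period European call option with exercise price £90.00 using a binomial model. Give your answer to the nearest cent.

Risk-neutral probability p = (e^0.08 − 0.7)/(1.4 − 0.7) = 0.3833/0.7000 = 0.5476
Terminal stock prices: S_u = 119, S_d = 59.5
Terminal payoffs (S − K): max(29, 0) = 29, max(-30.5, 0) = 0
Node 0 (S = 85): V_0 = e^(−0.08)·[0.5476·29.0000 + 0.4524·0.0000] = 14.6582

£14.66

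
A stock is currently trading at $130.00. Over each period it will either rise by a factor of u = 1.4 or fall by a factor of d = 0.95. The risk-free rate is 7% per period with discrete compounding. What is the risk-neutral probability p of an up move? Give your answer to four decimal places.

Risk-neutral probability p = (1 + 0.07 − 0.95)/(1.4 − 0.95) = 0.1200/0.4500 = 0.2667

p = 0.2667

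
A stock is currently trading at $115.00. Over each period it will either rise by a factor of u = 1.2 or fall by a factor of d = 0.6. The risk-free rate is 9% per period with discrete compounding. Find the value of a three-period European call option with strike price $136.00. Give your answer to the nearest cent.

Risk-neutral probability p = (1 + 0.09 − 0.6)/(1.2 − 0.6) = 0.4900/0.6000 = 0.8167
Terminal stock prices: S_uuu = 198.7, S_uud = 99.36, S_udd = 49.68, S_ddd = 24.84
Terminal payoffs (S − K): max(62.72, 0) = 62.72, max(-36.64, 0) = 0, max(-86.32, 0) = 0, max(-111.2, 0) = 0
Node uu (S = 165.6): V_uu = 1/1.09·[0.8167·62.7200 + 0.1833·0.0000] = 46.9920
Node ud (S = 82.8): V_ud = 1/1.09·[0.8167·0.0000 + 0.1833·0.0000] = 0.0000
Node dd (S = 41.4): V_dd = 1/1.09·[0.8167·0.0000 + 0.1833·0.0000] = 0.0000
Node u (S = 138): V_u = 1/1.09·[0.8167·46.9920 + 0.1833·0.0000] = 35.2081
Node d (S = 69): V_d = 1/1.09·[0.8167·0.0000 + 0.1833·0.0000] = 0.0000
Node 0 (S = 115): V_0 = 1/1.09·[0.8167·35.2081 + 0.1833·0.0000] = 26.3792

$26.38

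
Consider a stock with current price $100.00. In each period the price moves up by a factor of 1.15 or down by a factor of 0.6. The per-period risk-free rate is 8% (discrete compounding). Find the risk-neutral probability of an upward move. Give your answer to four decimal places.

p = 0.8727

Risk-neutral probability p = (1 + 0.08 − 0.6)/(1.15 − 0.6) = 0.4800/0.5500 = 0.8727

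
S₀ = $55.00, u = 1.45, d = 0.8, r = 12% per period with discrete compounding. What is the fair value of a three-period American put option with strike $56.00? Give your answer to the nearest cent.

Risk-neutral probability p = (1 + 0.12 − 0.8)/(1.45 − 0.8) = 0.3200/0.6500 = 0.4923
Terminal stock prices: S_uuu = 167.7, S_uud = 92.51, S_udd = 51.04, S_ddd = 28.16
Terminal payoffs (K − S): max(-111.7, 0) = 0, max(-36.51, 0) = 0, max(4.96, 0) = 4.96, max(27.84, 0) = 27.84
Node uu (S = 115.6): continuation = 1/1.12·[0.4923·0.0000 + 0.5077·0.0000] = 0.0000; exercise value = 0.0000 ≤ continuation, so V_uu = 0.0000
Node ud (S = 63.8): continuation = 1/1.12·[0.4923·0.0000 + 0.5077·4.9600] = 2.2484; exercise value = 0.0000 ≤ continuation, so V_ud = 2.2484
Node dd (S = 35.2): continuation = 1/1.12·[0.4923·4.9600 + 0.5077·27.8400] = 14.8000; exercise value = 20.8000 > continuation, so V_dd = 20.8000 (exercise)
Node u (S = 79.75): continuation = 1/1.12·[0.4923·0.0000 + 0.5077·2.2484] = 1.0192; exercise value = 0.0000 ≤ continuation, so V_u = 1.0192
Node d (S = 44): continuation = 1/1.12·[0.4923·2.2484 + 0.5077·20.8000] = 10.4169; exercise value = 12.0000 > continuation, so V_d = 12.0000 (exercise)
Node 0 (S = 55): continuation = 1/1.12·[0.4923·1.0192 + 0.5077·12.0000] = 5.8875; exercise value = 1.0000 ≤ continuation, so V_0 = 5.8875

$5.89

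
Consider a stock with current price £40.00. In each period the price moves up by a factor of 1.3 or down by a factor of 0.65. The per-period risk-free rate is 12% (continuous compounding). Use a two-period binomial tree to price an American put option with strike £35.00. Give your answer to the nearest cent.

Risk-neutral probability p = (e^0.12 − 0.65)/(1.3 − 0.65) = 0.4775/0.6500 = 0.7346
Terminal stock prices: S_uu = 67.6, S_ud = 33.8, S_dd = 16.9
Terminal payoffs (K − S): max(-32.6, 0) = 0, max(1.2, 0) = 1.2, max(18.1, 0) = 18.1
Node u (S = 52): continuation = e^(−0.12)·[0.7346·0.0000 + 0.2654·1.2000] = 0.2825; exercise value = 0.0000 ≤ continuation, so V_u = 0.2825
Node d (S = 26): continuation = e^(−0.12)·[0.7346·1.2000 + 0.2654·18.1000] = 5.0422; exercise value = 9.0000 > continuation, so V_d = 9.0000 (exercise)
Node 0 (S = 40): continuation = e^(−0.12)·[0.7346·0.2825 + 0.2654·9.0000] = 2.3024; exercise value = 0.0000 ≤ continuation, so V_0 = 2.3024

£2.30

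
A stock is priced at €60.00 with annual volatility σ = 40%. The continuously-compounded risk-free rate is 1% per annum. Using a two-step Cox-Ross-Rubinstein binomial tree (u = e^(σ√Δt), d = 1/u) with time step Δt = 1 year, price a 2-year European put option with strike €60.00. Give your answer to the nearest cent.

€11.14

CRR parameters: u = e^(σ√Δt) = e^(0.4·√1) = 1.4918, d = 1/u = 0.6703
Per-period rate: rΔt = 0.01·1 = 0.01, so R = e^0.01 = 1.0101
Risk-neutral probability p = (e^0.01 − 0.6703)/(1.4918 − 0.6703) = 0.3397/0.8215 = 0.4135
Terminal stock prices: S_uu = 133.5, S_ud = 60, S_dd = 26.96
Terminal payoffs (K − S): max(-73.53, 0) = 0, max(0, 0) = 0, max(33.04, 0) = 33.04
Node u (S = 89.51): V_u = e^(−0.01)·[0.4135·0.0000 + 0.5865·0.0000] = 0.0000
Node d (S = 40.22): V_d = e^(−0.01)·[0.4135·0.0000 + 0.5865·33.0403] = 19.1838
Node 0 (S = 60): V_0 = e^(−0.01)·[0.4135·0.0000 + 0.5865·19.1838] = 11.1385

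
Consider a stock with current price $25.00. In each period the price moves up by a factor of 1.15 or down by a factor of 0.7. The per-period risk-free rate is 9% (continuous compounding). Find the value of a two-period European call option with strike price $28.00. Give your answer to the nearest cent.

Risk-neutral probability p = (e^0.09 − 0.7)/(1.15 − 0.7) = 0.3942/0.4500 = 0.8759
Terminal stock prices: S_uu = 33.06, S_ud = 20.12, S_dd = 12.25
Terminal payoffs (S − K): max(5.062, 0) = 5.062, max(-7.875, 0) = 0, max(-15.75, 0) = 0
Node u (S = 28.75): V_u = e^(−0.09)·[0.8759·5.0625 + 0.1241·0.0000] = 4.0528
Node d (S = 17.5): V_d = e^(−0.09)·[0.8759·0.0000 + 0.1241·0.0000] = 0.0000
Node 0 (S = 25): V_0 = e^(−0.09)·[0.8759·4.0528 + 0.1241·0.0000] = 3.2445

$3.24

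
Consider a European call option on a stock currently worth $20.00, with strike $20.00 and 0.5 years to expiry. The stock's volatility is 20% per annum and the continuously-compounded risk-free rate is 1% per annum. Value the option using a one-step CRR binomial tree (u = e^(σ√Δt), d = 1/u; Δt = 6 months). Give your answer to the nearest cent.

$1.46

CRR parameters: u = e^(σ√Δt) = e^(0.2·√0.5) = 1.1519, d = 1/u = 0.8681
Per-period rate: rΔt = 0.01·0.5 = 0.005, so R = e^0.005 = 1.0050
Risk-neutral probability p = (e^0.005 − 0.8681)/(1.1519 − 0.8681) = 0.1369/0.2838 = 0.4824
Terminal stock prices: S_u = 23.04, S_d = 17.36
Terminal payoffs (S − K): max(3.038, 0) = 3.038, max(-2.638, 0) = 0
Node 0 (S = 20): V_0 = e^(−0.005)·[0.4824·3.0382 + 0.5176·0.0000] = 1.4582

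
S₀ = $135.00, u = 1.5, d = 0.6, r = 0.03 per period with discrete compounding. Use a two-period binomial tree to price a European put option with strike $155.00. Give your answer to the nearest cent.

Risk-neutral probability p = (1 + 0.03 − 0.6)/(1.5 − 0.6) = 0.4300/0.9000 = 0.4778
Terminal stock prices: S_uu = 303.8, S_ud = 121.5, S_dd = 48.6
Terminal payoffs (K − S): max(-148.8, 0) = 0, max(33.5, 0) = 33.5, max(106.4, 0) = 106.4
Node u (S = 202.5): V_u = 1/1.03·[0.4778·0.0000 + 0.5222·33.5000] = 16.9849
Node d (S = 81): V_d = 1/1.03·[0.4778·33.5000 + 0.5222·106.4000] = 69.4854
Node 0 (S = 135): V_0 = 1/1.03·[0.4778·16.9849 + 0.5222·69.4854] = 43.1086

$43.11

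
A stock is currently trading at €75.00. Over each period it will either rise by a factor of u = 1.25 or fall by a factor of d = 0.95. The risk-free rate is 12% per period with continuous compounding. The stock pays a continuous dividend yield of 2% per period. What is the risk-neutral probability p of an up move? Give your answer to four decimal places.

Per-period risk-free factor R = e^0.12 = 1.1275; dividend-adjusted growth = e^(0.12−0.02) = 1.1052.
Risk-neutral probability p = (1.1052 − 0.95)/(1.25 − 0.95) = 0.1552/0.3000 = 0.5172

p = 0.5172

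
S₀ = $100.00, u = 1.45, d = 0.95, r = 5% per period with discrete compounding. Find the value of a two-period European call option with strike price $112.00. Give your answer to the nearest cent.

Risk-neutral probability p = (1 + 0.05 − 0.95)/(1.45 − 0.95) = 0.1000/0.5000 = 0.2000
Terminal stock prices: S_uu = 210.2, S_ud = 137.8, S_dd = 90.25
Terminal payoffs (S − K): max(98.25, 0) = 98.25, max(25.75, 0) = 25.75, max(-21.75, 0) = 0
Node u (S = 145): V_u = 1/1.05·[0.2000·98.2500 + 0.8000·25.7500] = 38.3333
Node d (S = 95): V_d = 1/1.05·[0.2000·25.7500 + 0.8000·0.0000] = 4.9048
Node 0 (S = 100): V_0 = 1/1.05·[0.2000·38.3333 + 0.8000·4.9048] = 11.0385

$11.04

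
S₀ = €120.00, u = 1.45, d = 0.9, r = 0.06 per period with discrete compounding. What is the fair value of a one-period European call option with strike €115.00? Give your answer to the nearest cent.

Risk-neutral probability p = (1 + 0.06 − 0.9)/(1.45 − 0.9) = 0.1600/0.5500 = 0.2909
Terminal stock prices: S_u = 174, S_d = 108
Terminal payoffs (S − K): max(59, 0) = 59, max(-7, 0) = 0
Node 0 (S = 120): V_0 = 1/1.06·[0.2909·59.0000 + 0.7091·0.0000] = 16.1921

€16.19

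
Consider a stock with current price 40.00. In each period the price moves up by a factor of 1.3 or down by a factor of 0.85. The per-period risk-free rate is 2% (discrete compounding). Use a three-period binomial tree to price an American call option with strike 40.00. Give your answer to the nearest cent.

6.82

Risk-neutral probability p = (1 + 0.02 − 0.85)/(1.3 − 0.85) = 0.1700/0.4500 = 0.3778
Terminal stock prices: S_uuu = 87.88, S_uud = 57.46, S_udd = 37.57, S_ddd = 24.56
Terminal payoffs (S − K): max(47.88, 0) = 47.88, max(17.46, 0) = 17.46, max(-2.43, 0) = 0, max(-15.44, 0) = 0
Node uu (S = 67.6): continuation = 1/1.02·[0.3778·47.8800 + 0.6222·17.4600] = 28.3843; exercise value = 27.6000 ≤ continuation, so V_uu = 28.3843
Node ud (S = 44.2): continuation = 1/1.02·[0.3778·17.4600 + 0.6222·0.0000] = 6.4667; exercise value = 4.2000 ≤ continuation, so V_ud = 6.4667
Node dd (S = 28.9): continuation = 1/1.02·[0.3778·0.0000 + 0.6222·0.0000] = 0.0000; exercise value = 0.0000 ≤ continuation, so V_dd = 0.0000
Node u (S = 52): continuation = 1/1.02·[0.3778·28.3843 + 0.6222·6.4667] = 14.4575; exercise value = 12.0000 ≤ continuation, so V_u = 14.4575
Node d (S = 34): continuation = 1/1.02·[0.3778·6.4667 + 0.6222·0.0000] = 2.3951; exercise value = 0.0000 ≤ continuation, so V_d = 2.3951
Node 0 (S = 40): continuation = 1/1.02·[0.3778·14.4575 + 0.6222·2.3951] = 6.8157; exercise value = 0.0000 ≤ continuation, so V_0 = 6.8157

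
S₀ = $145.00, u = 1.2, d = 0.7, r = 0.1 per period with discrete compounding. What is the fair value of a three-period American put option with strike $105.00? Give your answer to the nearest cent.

$2.07

Risk-neutral probability p = (1 + 0.1 − 0.7)/(1.2 − 0.7) = 0.4000/0.5000 = 0.8000
Terminal stock prices: S_uuu = 250.6, S_uud = 146.2, S_udd = 85.26, S_ddd = 49.73
Terminal payoffs (K − S): max(-145.6, 0) = 0, max(-41.16, 0) = 0, max(19.74, 0) = 19.74, max(55.27, 0) = 55.27
Node uu (S = 208.8): continuation = 1/1.1·[0.8000·0.0000 + 0.2000·0.0000] = 0.0000; exercise value = 0.0000 ≤ continuation, so V_uu = 0.0000
Node ud (S = 121.8): continuation = 1/1.1·[0.8000·0.0000 + 0.2000·19.7400] = 3.5891; exercise value = 0.0000 ≤ continuation, so V_ud = 3.5891
Node dd (S = 71.05): continuation = 1/1.1·[0.8000·19.7400 + 0.2000·55.2650] = 24.4045; exercise value = 33.9500 > continuation, so V_dd = 33.9500 (exercise)
Node u (S = 174): continuation = 1/1.1·[0.8000·0.0000 + 0.2000·3.5891] = 0.6526; exercise value = 0.0000 ≤ continuation, so V_u = 0.6526
Node d (S = 101.5): continuation = 1/1.1·[0.8000·3.5891 + 0.2000·33.9500] = 8.7830; exercise value = 3.5000 ≤ continuation, so V_d = 8.7830
Node 0 (S = 145): continuation = 1/1.1·[0.8000·0.6526 + 0.2000·8.7830] = 2.0715; exercise value = 0.0000 ≤ continuation, so V_0 = 2.0715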